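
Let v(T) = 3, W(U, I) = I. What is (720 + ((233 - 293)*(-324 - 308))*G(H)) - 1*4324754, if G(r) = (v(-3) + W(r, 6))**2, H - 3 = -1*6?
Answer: -1252514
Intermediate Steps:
H = -3 (H = 3 - 1*6 = 3 - 6 = -3)
G(r) = 81 (G(r) = (3 + 6)**2 = 9**2 = 81)
(720 + ((233 - 293)*(-324 - 308))*G(H)) - 1*4324754 = (720 + ((233 - 293)*(-324 - 308))*81) - 1*4324754 = (720 - 60*(-632)*81) - 4324754 = (720 + 37920*81) - 4324754 = (720 + 3071520) - 4324754 = 3072240 - 4324754 = -1252514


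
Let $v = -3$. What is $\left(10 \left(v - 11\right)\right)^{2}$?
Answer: $19600$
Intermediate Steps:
$\left(10 \left(v - 11\right)\right)^{2} = \left(10 \left(-3 - 11\right)\right)^{2} = \left(10 \left(-14\right)\right)^{2} = \left(-140\right)^{2} = 19600$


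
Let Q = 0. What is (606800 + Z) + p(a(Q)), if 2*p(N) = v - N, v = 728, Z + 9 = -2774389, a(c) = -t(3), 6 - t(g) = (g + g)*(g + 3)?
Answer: -2167249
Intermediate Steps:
t(g) = 6 - 2*g*(3 + g) (t(g) = 6 - (g + g)*(g + 3) = 6 - 2*g*(3 + g))
a(c) = 30 (a(c) = -(6 - 6*3 - 2*3²) = -(6 - 18 - 2*9) = -(6 - 18 - 18) = -1*(-30) = 30)
Z = -2774398 (Z = -9 - 2774389 = -2774398)
p(N) = 364 - N/2 (p(N) = (728 - N)/2 = 364 - N/2)
(606800 + Z) + p(a(Q)) = (606800 - 2774398) + (364 - ½*30) = -2167598 + (364 - 15) = -2167598 + 349 = -2167249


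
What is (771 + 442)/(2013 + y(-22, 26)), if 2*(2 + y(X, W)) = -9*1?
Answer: 2426/4013 ≈ 0.60454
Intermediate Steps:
y(X, W) = -13/2 (y(X, W) = -2 + (-9*1)/2 = -2 + (1/2)*(-9) = -2 - 9/2 = -13/2)
(771 + 442)/(2013 + y(-22, 26)) = (771 + 442)/(2013 - 13/2) = 1213/(4013/2) = 1213*(2/4013) = 2426/4013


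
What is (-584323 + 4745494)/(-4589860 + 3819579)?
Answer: -4161171/770281 ≈ -5.4021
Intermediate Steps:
(-584323 + 4745494)/(-4589860 + 3819579) = 4161171/(-770281) = 4161171*(-1/770281) = -4161171/770281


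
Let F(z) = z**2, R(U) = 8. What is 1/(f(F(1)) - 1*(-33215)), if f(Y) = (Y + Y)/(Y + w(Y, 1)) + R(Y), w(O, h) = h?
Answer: 1/33224 ≈ 3.0099e-5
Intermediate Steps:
f(Y) = 8 + 2*Y/(1 + Y) (f(Y) = (Y + Y)/(Y + 1) + 8 = (2*Y)/(1 + Y) + 8 = 2*Y/(1 + Y) + 8 = 8 + 2*Y/(1 + Y))
1/(f(F(1)) - 1*(-33215)) = 1/(2*(4 + 5*1**2)/(1 + 1**2) - 1*(-33215)) = 1/(2*(4 + 5*1)/(1 + 1) + 33215) = 1/(2*(4 + 5)/2 + 33215) = 1/(2*(1/2)*9 + 33215) = 1/(9 + 33215) = 1/33224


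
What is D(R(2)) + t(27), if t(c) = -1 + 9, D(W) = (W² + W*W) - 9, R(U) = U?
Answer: 7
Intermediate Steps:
D(W) = -9 + 2*W² (D(W) = (W² + W²) - 9 = 2*W² - 9 = -9 + 2*W²)
t(c) = 8
D(R(2)) + t(27) = (-9 + 2*2²) + 8 = (-9 + 2*4) + 8 = (-9 + 8) + 8 = -1 + 8 = 7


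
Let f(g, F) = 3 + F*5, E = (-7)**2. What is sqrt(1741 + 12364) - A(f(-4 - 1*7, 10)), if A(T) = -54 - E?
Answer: 103 + sqrt(14105) ≈ 221.76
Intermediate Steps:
E = 49
f(g, F) = 3 + 5*F
A(T) = -103 (A(T) = -54 - 1*49 = -54 - 49 = -103)
sqrt(1741 + 12364) - A(f(-4 - 1*7, 10)) = sqrt(1741 + 12364) - 1*(-103) = sqrt(14105) + 103 = 103 + sqrt(14105)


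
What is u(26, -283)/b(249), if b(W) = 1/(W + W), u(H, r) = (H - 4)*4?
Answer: 43824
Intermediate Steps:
u(H, r) = -16 + 4*H (u(H, r) = (-4 + H)*4 = -16 + 4*H)
b(W) = 1/(2*W)
u(26, -283)/b(249) = (-16 + 4*26)/(((1/2)/249)) = (-16 + 104)/(((1/2)*(1/249))) = 88/(1/498) = 88*498 = 43824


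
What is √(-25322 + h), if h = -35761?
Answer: 3*I*√6787 ≈ 247.15*I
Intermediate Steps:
√(-25322 + h) = √(-25322 - 35761) = √(-61083) = 3*I*√6787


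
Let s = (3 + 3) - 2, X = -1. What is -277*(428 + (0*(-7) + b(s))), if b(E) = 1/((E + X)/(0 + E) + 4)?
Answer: -2253672/19 ≈ -1.1861e+5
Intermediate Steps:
s = 4 (s = 6 - 2 = 4)
b(E) = 1/(4 + (-1 + E)/E) (b(E) = 1/((E - 1)/(0 + E) + 4) = 1/((-1 + E)/E + 4) = 1/(4 + (-1 + E)/E))
-277*(428 + (0*(-7) + b(s))) = -277*(428 + (0*(-7) + 4/(-1 + 5*4))) = -277*(428 + (0 + 4/(-1 + 20))) = -277*(428 + (0 + 4/19)) = -277*(428 + 4/19) = -277*8136/19 = -2253672/19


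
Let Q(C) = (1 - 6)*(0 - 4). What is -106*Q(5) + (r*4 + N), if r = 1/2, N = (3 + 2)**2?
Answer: -2093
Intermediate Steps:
N = 25 (N = 5**2 = 25)
r = 1/2 (r = 1*(1/2) = 1/2 ≈ 0.50000)
Q(C) = 20 (Q(C) = -5*(-4) = 20)
-106*Q(5) + (r*4 + N) = -106*20 + ((1/2)*4 + 25) = -2120 + (2 + 25) = -2120 + 27 = -2093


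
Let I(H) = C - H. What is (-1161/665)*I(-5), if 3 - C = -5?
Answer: -15093/665 ≈ -22.696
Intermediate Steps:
C = 8 (C = 3 - 1*(-5) = 3 + 5 = 8)
I(H) = 8 - H
(-1161/665)*I(-5) = (-1161/665)*(8 - 1*(-5)) = (-1161*1/665)*(8 + 5) = -1161/665*13 = -15093/665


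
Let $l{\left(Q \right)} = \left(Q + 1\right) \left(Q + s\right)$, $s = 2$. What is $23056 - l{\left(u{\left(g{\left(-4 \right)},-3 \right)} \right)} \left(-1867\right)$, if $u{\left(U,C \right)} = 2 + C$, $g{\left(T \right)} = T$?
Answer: $23056$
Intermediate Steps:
$l{\left(Q \right)} = \left(1 + Q\right) \left(2 + Q\right)$ ($l{\left(Q \right)} = \left(Q + 1\right) \left(Q + 2\right) = \left(1 + Q\right) \left(2 + Q\right)$)
$23056 - l{\left(u{\left(g{\left(-4 \right)},-3 \right)} \right)} \left(-1867\right) = 23056 - \left(2 + \left(2 - 3\right)^{2} + 3 \left(2 - 3\right)\right) \left(-1867\right) = 23056 - \left(2 + \left(-1\right)^{2} + 3 \left(-1\right)\right) \left(-1867\right) = 23056 - \left(2 + 1 - 3\right) \left(-1867\right) = 23056 - 0 \left(-1867\right) = 23056 - 0 = 23056 + 0 = 23056$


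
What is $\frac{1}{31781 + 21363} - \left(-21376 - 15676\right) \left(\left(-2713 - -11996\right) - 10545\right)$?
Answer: $- \frac{2484993457855}{53144} \approx -4.676 \cdot 10^{7}$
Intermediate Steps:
$\frac{1}{31781 + 21363} - \left(-21376 - 15676\right) \left(\left(-2713 - -11996\right) - 10545\right) = \frac{1}{53144} - - 37052 \left(\left(-2713 + 11996\right) - 10545\right) = \frac{1}{53144} - - 37052 \left(9283 - 10545\right) = \frac{1}{53144} - \left(-37052\right) \left(-1262\right) = \frac{1}{53144} - 46759624 = - \frac{2484993457855}{53144}$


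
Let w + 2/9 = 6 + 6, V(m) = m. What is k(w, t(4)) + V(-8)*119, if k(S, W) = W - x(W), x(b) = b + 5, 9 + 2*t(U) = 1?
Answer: -957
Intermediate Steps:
t(U) = -4 (t(U) = -9/2 + (1/2)*1 = -9/2 + 1/2 = -4)
x(b) = 5 + b
w = 106/9 (w = -2/9 + (6 + 6) = -2/9 + 12 = 106/9 ≈ 11.778)
k(S, W) = -5 (k(S, W) = W - (5 + W) = W + (-5 - W) = -5)
k(w, t(4)) + V(-8)*119 = -5 - 8*119 = -5 - 952 = -957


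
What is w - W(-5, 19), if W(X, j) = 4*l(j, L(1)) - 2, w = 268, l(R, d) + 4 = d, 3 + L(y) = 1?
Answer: 294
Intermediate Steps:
L(y) = -2 (L(y) = -3 + 1 = -2)
l(R, d) = -4 + d
W(X, j) = -26 (W(X, j) = 4*(-4 - 2) - 2 = 4*(-6) - 2 = -24 - 2 = -26)
w - W(-5, 19) = 268 - 1*(-26) = 268 + 26 = 294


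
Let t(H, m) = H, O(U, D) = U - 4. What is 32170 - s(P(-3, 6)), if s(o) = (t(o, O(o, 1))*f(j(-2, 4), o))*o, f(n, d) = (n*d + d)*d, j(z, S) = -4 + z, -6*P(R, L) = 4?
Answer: 2605850/81 ≈ 32171.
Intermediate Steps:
P(R, L) = -⅔ (P(R, L) = -⅙*4 = -⅔)
f(n, d) = d*(d + d*n) (f(n, d) = (d*n + d)*d = (d + d*n)*d = d*(d + d*n))
O(U, D) = -4 + U
s(o) = -5*o⁴ (s(o) = (o*(o²*(1 + (-4 - 2))))*o = (o*(o²*(1 - 6)))*o = (o*(o²*(-5)))*o = (o*(-5*o²))*o = (-5*o³)*o = -5*o⁴)
32170 - s(P(-3, 6)) = 32170 - (-5)*(-⅔)⁴ = 32170 - (-5)*16/81 = 32170 - 1*(-80/81) = 32170 + 80/81 = 2605850/81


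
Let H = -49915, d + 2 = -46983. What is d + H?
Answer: -96900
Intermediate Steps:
d = -46985 (d = -2 - 46983 = -46985)
d + H = -46985 - 49915 = -96900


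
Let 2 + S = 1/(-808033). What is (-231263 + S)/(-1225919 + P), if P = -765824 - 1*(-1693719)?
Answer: 93434875873/120406613396 ≈ 0.77599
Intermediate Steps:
P = 927895 (P = -765824 + 1693719 = 927895)
S = -1616067/808033 (S = -2 + 1/(-808033) = -2 - 1/808033 = -1616067/808033 ≈ -2.0000)
(-231263 + S)/(-1225919 + P) = (-231263 - 1616067/808033)/(-1225919 + 927895) = -186869751746/808033/(-298024) = -186869751746/808033*(-1/298024) = 93434875873/120406613396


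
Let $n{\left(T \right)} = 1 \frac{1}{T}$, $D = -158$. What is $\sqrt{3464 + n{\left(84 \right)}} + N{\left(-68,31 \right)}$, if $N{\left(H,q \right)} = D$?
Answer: $-158 + \frac{\sqrt{6110517}}{42} \approx -99.144$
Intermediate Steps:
$N{\left(H,q \right)} = -158$
$n{\left(T \right)} = \frac{1}{T}$
$\sqrt{3464 + n{\left(84 \right)}} + N{\left(-68,31 \right)} = \sqrt{3464 + \frac{1}{84}} - 158 = \sqrt{\frac{290977}{84}} - 158 = \frac{\sqrt{6110517}}{42} - 158 = -158 + \frac{\sqrt{6110517}}{42}$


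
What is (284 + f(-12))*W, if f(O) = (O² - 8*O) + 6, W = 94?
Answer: 49820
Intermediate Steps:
f(O) = 6 + O² - 8*O
(284 + f(-12))*W = (284 + (6 + (-12)² - 8*(-12)))*94 = (284 + (6 + 144 + 96))*94 = (284 + 246)*94 = 530*94 = 49820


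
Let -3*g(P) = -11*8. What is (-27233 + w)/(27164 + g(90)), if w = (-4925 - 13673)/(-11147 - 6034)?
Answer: -93574315/93441732 ≈ -1.0014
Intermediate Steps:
g(P) = 88/3 (g(P) = -(-11)*8/3 = -⅓*(-88) = 88/3)
w = 18598/17181 (w = -18598/(-17181) = -18598*(-1/17181) = 18598/17181 ≈ 1.0825)
(-27233 + w)/(27164 + g(90)) = (-27233 + 18598/17181)/(27164 + 88/3) = -467871575/(17181*81580/3) = -467871575/17181*3/81580 = -93574315/93441732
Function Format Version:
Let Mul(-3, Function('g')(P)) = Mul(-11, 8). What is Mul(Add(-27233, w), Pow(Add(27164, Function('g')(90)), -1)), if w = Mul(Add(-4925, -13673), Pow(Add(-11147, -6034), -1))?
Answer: Rational(-93574315, 93441732) ≈ -1.0014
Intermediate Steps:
Function('g')(P) = Rational(88, 3) (Function('g')(P) = Mul(Rational(-1, 3), Mul(-11, 8)) = Mul(Rational(-1, 3), -88) = Rational(88, 3))
w = Rational(18598, 17181) (w = Mul(-18598, Pow(-17181, -1)) = Mul(-18598, Rational(-1, 17181)) = Rational(18598, 17181) ≈ 1.0825)
Mul(Add(-27233, w), Pow(Add(27164, Function('g')(90)), -1)) = Mul(Add(-27233, Rational(18598, 17181)), Pow(Add(27164, Rational(88, 3)), -1)) = Mul(Rational(-467871575, 17181), Pow(Rational(81580, 3), -1)) = Mul(Rational(-467871575, 17181), Rational(3, 81580)) = Rational(-93574315, 93441732)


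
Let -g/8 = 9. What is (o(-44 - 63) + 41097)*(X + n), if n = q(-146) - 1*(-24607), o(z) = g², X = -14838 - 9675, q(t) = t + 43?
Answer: -416529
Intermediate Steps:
g = -72 (g = -8*9 = -72)
q(t) = 43 + t
X = -24513
o(z) = 5184 (o(z) = (-72)² = 5184)
n = 24504 (n = (43 - 146) - 1*(-24607) = -103 + 24607 = 24504)
(o(-44 - 63) + 41097)*(X + n) = (5184 + 41097)*(-24513 + 24504) = 46281*(-9) = -416529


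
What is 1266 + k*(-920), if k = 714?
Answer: -655614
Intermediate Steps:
1266 + k*(-920) = 1266 + 714*(-920) = 1266 - 656880 = -655614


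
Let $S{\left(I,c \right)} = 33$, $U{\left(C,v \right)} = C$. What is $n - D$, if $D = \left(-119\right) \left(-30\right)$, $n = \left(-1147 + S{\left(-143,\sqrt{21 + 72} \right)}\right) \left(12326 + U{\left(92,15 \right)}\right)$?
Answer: $-13837222$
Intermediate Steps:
$n = -13833652$ ($n = \left(-1147 + 33\right) \left(12326 + 92\right) = \left(-1114\right) 12418 = -13833652$)
$D = 3570$
$n - D = -13833652 - 3570 = -13837222$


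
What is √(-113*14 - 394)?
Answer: 2*I*√494 ≈ 44.452*I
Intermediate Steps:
√(-113*14 - 394) = √(-1582 - 394) = √(-1976) = 2*I*√494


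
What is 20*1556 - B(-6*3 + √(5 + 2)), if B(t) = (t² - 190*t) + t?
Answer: 27387 + 225*√7 ≈ 27982.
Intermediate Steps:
B(t) = t² - 189*t
20*1556 - B(-6*3 + √(5 + 2)) = 20*1556 - (-6*3 + √(5 + 2))*(-189 + (-6*3 + √(5 + 2))) = 31120 - (-18 + √7)*(-189 + (-18 + √7)) = 31120 - (-18 + √7)*(-207 + √7) = 31120 - (-207 + √7)*(-18 + √7)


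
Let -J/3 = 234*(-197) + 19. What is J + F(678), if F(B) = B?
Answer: 138915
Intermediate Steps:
J = 138237 (J = -3*(234*(-197) + 19) = -3*(-46098 + 19) = -3*(-46079) = 138237)
J + F(678) = 138237 + 678 = 138915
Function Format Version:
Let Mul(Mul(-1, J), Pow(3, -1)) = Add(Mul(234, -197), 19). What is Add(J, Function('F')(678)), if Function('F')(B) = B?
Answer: 138915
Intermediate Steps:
J = 138237 (J = Mul(-3, Add(Mul(234, -197), 19)) = Mul(-3, Add(-46098, 19)) = Mul(-3, -46079) = 138237)
Add(J, Function('F')(678)) = Add(138237, 678) = 138915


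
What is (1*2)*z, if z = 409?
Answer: 818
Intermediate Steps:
(1*2)*z = (1*2)*409 = 2*409 = 818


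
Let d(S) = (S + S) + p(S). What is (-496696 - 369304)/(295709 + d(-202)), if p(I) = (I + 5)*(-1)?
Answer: -433000/147751 ≈ -2.9306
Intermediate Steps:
p(I) = -5 - I (p(I) = (5 + I)*(-1) = -5 - I)
d(S) = -5 + S (d(S) = (S + S) + (-5 - S) = 2*S + (-5 - S) = -5 + S)
(-496696 - 369304)/(295709 + d(-202)) = (-496696 - 369304)/(295709 + (-5 - 202)) = -866000/(295709 - 207) = -866000/295502 = -866000*1/295502 = -433000/147751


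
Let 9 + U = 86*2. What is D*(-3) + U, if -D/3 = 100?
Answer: 1063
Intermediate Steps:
U = 163 (U = -9 + 86*2 = -9 + 172 = 163)
D = -300 (D = -3*100 = -300)
D*(-3) + U = -300*(-3) + 163 = 900 + 163 = 1063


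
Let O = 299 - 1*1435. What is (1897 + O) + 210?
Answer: 971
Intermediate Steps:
O = -1136 (O = 299 - 1435 = -1136)
(1897 + O) + 210 = (1897 - 1136) + 210 = 761 + 210 = 971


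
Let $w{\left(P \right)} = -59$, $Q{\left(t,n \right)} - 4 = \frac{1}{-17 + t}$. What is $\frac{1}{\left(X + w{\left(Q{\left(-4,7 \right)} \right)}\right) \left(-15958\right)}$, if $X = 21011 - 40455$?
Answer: $\frac{1}{311228874} \approx 3.2131 \cdot 10^{-9}$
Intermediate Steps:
$Q{\left(t,n \right)} = 4 + \frac{1}{-17 + t}$
$X = -19444$ ($X = 21011 - 40455 = -19444$)
$\frac{1}{\left(X + w{\left(Q{\left(-4,7 \right)} \right)}\right) \left(-15958\right)} = \frac{1}{\left(-19444 - 59\right) \left(-15958\right)} = \frac{1}{-19503} \left(- \frac{1}{15958}\right) = \left(- \frac{1}{19503}\right) \left(- \frac{1}{15958}\right) = \frac{1}{311228874}$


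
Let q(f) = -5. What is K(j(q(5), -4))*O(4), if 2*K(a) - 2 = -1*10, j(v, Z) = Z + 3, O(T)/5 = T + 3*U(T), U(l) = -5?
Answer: 220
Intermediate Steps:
O(T) = -75 + 5*T (O(T) = 5*(T + 3*(-5)) = 5*(T - 15) = 5*(-15 + T) = -75 + 5*T)
j(v, Z) = 3 + Z
K(a) = -4 (K(a) = 1 + (-1*10)/2 = 1 + (½)*(-10) = 1 - 5 = -4)
K(j(q(5), -4))*O(4) = -4*(-75 + 5*4) = -4*(-75 + 20) = -4*(-55) = 220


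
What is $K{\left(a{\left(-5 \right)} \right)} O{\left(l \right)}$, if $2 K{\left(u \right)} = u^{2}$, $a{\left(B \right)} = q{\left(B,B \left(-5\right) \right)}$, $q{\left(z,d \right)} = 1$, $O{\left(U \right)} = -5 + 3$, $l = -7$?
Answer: $-1$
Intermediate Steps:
$O{\left(U \right)} = -2$
$a{\left(B \right)} = 1$
$K{\left(u \right)} = \frac{u^{2}}{2}$
$K{\left(a{\left(-5 \right)} \right)} O{\left(l \right)} = \frac{1^{2}}{2} \left(-2\right) = \frac{1}{2} \cdot 1 \left(-2\right) = \frac{1}{2} \left(-2\right) = -1$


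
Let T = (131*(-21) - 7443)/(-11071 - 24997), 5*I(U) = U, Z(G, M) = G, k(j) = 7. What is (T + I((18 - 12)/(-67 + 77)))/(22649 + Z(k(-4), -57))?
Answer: 60509/3404819200 ≈ 1.7772e-5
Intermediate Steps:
I(U) = U/5
T = 5097/18034 (T = (-2751 - 7443)/(-36068) = -10194*(-1/36068) = 5097/18034 ≈ 0.28263)
(T + I((18 - 12)/(-67 + 77)))/(22649 + Z(k(-4), -57)) = (5097/18034 + ((18 - 12)/(-67 + 77))/5)/(22649 + 7) = (5097/18034 + (6/10)/5)/22656 = (5097/18034 + (6*(1/10))/5)*(1/22656) = (5097/18034 + (1/5)*(3/5))*(1/22656) = (5097/18034 + 3/25)*(1/22656) = (181527/450850)*(1/22656) = 60509/3404819200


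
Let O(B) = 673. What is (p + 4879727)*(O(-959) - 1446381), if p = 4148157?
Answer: -13051684121872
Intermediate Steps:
(p + 4879727)*(O(-959) - 1446381) = (4148157 + 4879727)*(673 - 1446381) = 9027884*(-1445708) = -13051684121872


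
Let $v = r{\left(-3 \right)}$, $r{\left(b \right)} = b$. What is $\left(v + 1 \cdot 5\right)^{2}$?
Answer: $4$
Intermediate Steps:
$v = -3$
$\left(v + 1 \cdot 5\right)^{2} = \left(-3 + 1 \cdot 5\right)^{2} = \left(-3 + 5\right)^{2} = 2^{2} = 4$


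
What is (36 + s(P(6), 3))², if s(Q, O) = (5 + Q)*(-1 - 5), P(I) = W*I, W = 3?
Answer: 10404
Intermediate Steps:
P(I) = 3*I
s(Q, O) = -30 - 6*Q (s(Q, O) = (5 + Q)*(-6) = -30 - 6*Q)
(36 + s(P(6), 3))² = (36 + (-30 - 18*6))² = (36 + (-30 - 6*18))² = (36 + (-30 - 108))² = (36 - 138)² = (-102)² = 10404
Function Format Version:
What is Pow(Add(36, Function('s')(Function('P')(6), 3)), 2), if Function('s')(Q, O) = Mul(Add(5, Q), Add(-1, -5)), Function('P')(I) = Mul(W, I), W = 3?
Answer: 10404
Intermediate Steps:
Function('P')(I) = Mul(3, I)
Function('s')(Q, O) = Add(-30, Mul(-6, Q)) (Function('s')(Q, O) = Mul(Add(5, Q), -6) = Add(-30, Mul(-6, Q)))
Pow(Add(36, Function('s')(Function('P')(6), 3)), 2) = Pow(Add(36, Add(-30, Mul(-6, Mul(3, 6)))), 2) = Pow(Add(36, Add(-30, Mul(-6, 18))), 2) = Pow(Add(36, Add(-30, -108)), 2) = Pow(Add(36, -138), 2) = Pow(-102, 2) = 10404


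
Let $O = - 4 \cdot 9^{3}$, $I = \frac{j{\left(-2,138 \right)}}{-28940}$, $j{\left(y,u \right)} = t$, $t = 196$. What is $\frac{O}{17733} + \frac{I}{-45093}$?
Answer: $- \frac{317112625421}{1928451070905} \approx -0.16444$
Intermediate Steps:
$j{\left(y,u \right)} = 196$
$I = - \frac{49}{7235}$ ($I = \frac{196}{-28940} = 196 \left(- \frac{1}{28940}\right) = - \frac{49}{7235} \approx -0.0067726$)
$O = -2916$ ($O = \left(-4\right) 729 = -2916$)
$\frac{O}{17733} + \frac{I}{-45093} = - \frac{2916}{17733} - \frac{49}{7235 \left(-45093\right)} = \left(-2916\right) \frac{1}{17733} - - \frac{49}{326247855} = - \frac{972}{5911} + \frac{49}{326247855} = - \frac{317112625421}{1928451070905}$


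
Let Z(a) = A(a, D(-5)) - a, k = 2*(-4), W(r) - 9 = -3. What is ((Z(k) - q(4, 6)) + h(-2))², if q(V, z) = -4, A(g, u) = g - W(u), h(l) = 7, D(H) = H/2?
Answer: 25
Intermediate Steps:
W(r) = 6 (W(r) = 9 - 3 = 6)
D(H) = H/2 (D(H) = H*(½) = H/2)
A(g, u) = -6 + g (A(g, u) = g - 1*6 = g - 6 = -6 + g)
k = -8
Z(a) = -6 (Z(a) = (-6 + a) - a = -6)
((Z(k) - q(4, 6)) + h(-2))² = ((-6 - 1*(-4)) + 7)² = ((-6 + 4) + 7)² = (-2 + 7)² = 5² = 25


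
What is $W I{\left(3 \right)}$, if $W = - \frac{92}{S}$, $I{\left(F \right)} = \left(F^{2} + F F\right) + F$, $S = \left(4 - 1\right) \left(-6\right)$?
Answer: $\frac{322}{3} \approx 107.33$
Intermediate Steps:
$S = -18$ ($S = 3 \left(-6\right) = -18$)
$I{\left(F \right)} = F + 2 F^{2}$ ($I{\left(F \right)} = \left(F^{2} + F^{2}\right) + F = 2 F^{2} + F = F + 2 F^{2}$)
$W = \frac{46}{9}$ ($W = - \frac{92}{-18} = \left(-92\right) \left(- \frac{1}{18}\right) = \frac{46}{9} \approx 5.1111$)
$W I{\left(3 \right)} = \frac{46 \cdot 3 \left(1 + 2 \cdot 3\right)}{9} = \frac{46 \cdot 3 \left(1 + 6\right)}{9} = \frac{46 \cdot 3 \cdot 7}{9} = \frac{46}{9} \cdot 21 = \frac{322}{3}$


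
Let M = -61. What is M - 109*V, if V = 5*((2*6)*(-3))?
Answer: 19559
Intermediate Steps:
V = -180 (V = 5*(12*(-3)) = 5*(-36) = -180)
M - 109*V = -61 - 109*(-180) = -61 + 19620 = 19559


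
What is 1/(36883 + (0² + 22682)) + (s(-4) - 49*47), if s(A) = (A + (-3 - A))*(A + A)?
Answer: -135748634/59565 ≈ -2279.0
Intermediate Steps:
s(A) = -6*A
1/(36883 + (0² + 22682)) + (s(-4) - 49*47) = 1/(36883 + (0² + 22682)) + (-6*(-4) - 49*47) = 1/(36883 + (0 + 22682)) + (24 - 2303) = 1/(36883 + 22682) - 2279 = 1/59565 - 2279 = -135748634/59565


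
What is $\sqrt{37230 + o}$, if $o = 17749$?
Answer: $\sqrt{54979} \approx 234.48$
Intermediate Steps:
$\sqrt{37230 + o} = \sqrt{37230 + 17749} = \sqrt{54979}$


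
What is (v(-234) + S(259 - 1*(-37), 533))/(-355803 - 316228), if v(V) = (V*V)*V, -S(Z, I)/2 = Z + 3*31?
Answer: 12813682/672031 ≈ 19.067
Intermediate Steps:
S(Z, I) = -186 - 2*Z (S(Z, I) = -2*(Z + 3*31) = -2*(Z + 93) = -2*(93 + Z) = -186 - 2*Z)
v(V) = V**3 (v(V) = V**2*V = V**3)
(v(-234) + S(259 - 1*(-37), 533))/(-355803 - 316228) = ((-234)**3 + (-186 - 2*(259 - 1*(-37))))/(-355803 - 316228) = (-12812904 + (-186 - 2*(259 + 37)))/(-672031) = (-12812904 + (-186 - 2*296))*(-1/672031) = (-12812904 + (-186 - 592))*(-1/672031) = (-12812904 - 778)*(-1/672031) = -12813682*(-1/672031) = 12813682/672031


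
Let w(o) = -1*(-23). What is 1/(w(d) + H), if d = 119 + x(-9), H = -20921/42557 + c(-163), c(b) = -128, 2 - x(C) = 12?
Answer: -42557/4489406 ≈ -0.0094794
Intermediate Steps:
x(C) = -10 (x(C) = 2 - 1*12 = 2 - 12 = -10)
H = -5468217/42557 (H = -20921/42557 - 128 = -5468217/42557 ≈ -128.49)
d = 109 (d = 119 - 10 = 109)
w(o) = 23
1/(w(d) + H) = 1/(23 - 5468217/42557) = 1/(-4489406/42557) = -42557/4489406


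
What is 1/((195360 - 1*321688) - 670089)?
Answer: -1/796417 ≈ -1.2556e-6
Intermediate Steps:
1/((195360 - 1*321688) - 670089) = 1/((195360 - 321688) - 670089) = 1/(-126328 - 670089) = 1/(-796417) = -1/796417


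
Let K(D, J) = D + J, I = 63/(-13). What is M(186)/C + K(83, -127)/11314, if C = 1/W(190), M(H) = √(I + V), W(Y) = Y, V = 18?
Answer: -22/5657 + 570*√247/13 ≈ 689.09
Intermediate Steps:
I = -63/13 (I = 63*(-1/13) = -63/13 ≈ -4.8462)
M(H) = 3*√247/13 (M(H) = √(-63/13 + 18) = √(171/13) = 3*√247/13)
C = 1/190 ≈ 0.0052632
M(186)/C + K(83, -127)/11314 = (3*√247/13)/(1/190) + (83 - 127)/11314 = (3*√247/13)*190 - 44*1/11314 = 570*√247/13 - 22/5657 = -22/5657 + 570*√247/13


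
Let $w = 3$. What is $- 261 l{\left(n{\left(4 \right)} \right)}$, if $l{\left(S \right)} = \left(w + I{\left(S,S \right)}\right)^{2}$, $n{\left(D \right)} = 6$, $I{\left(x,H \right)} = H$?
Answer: $-21141$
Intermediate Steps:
$l{\left(S \right)} = \left(3 + S\right)^{2}$
$- 261 l{\left(n{\left(4 \right)} \right)} = - 261 \left(3 + 6\right)^{2} = - 261 \cdot 9^{2} = \left(-261\right) 81 = -21141$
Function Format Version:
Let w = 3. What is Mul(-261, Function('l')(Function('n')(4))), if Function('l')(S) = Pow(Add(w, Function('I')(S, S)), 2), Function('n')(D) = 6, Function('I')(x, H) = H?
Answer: -21141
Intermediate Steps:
Function('l')(S) = Pow(Add(3, S), 2)
Mul(-261, Function('l')(Function('n')(4))) = Mul(-261, Pow(Add(3, 6), 2)) = Mul(-261, Pow(9, 2)) = Mul(-261, 81) = -21141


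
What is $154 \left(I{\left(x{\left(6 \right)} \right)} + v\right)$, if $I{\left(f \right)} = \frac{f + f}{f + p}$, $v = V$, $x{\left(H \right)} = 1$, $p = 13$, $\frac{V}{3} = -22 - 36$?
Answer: $-26774$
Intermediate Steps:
$V = -174$ ($V = 3 \left(-22 - 36\right) = 3 \left(-58\right) = -174$)
$v = -174$
$I{\left(f \right)} = \frac{2 f}{13 + f}$ ($I{\left(f \right)} = \frac{f + f}{f + 13} = \frac{2 f}{13 + f}$)
$154 \left(I{\left(x{\left(6 \right)} \right)} + v\right) = 154 \left(2 \cdot 1 \frac{1}{13 + 1} - 174\right) = 154 \left(2 \cdot 1 \cdot \frac{1}{14} - 174\right) = 154 \left(\frac{1}{7} - 174\right) = 154 \left(- \frac{1217}{7}\right) = -26774$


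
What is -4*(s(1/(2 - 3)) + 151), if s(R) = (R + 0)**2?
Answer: -608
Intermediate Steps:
s(R) = R**2
-4*(s(1/(2 - 3)) + 151) = -4*((1/(2 - 3))**2 + 151) = -4*((1/(-1))**2 + 151) = -4*((-1)**2 + 151) = -4*(1 + 151) = -4*152 = -608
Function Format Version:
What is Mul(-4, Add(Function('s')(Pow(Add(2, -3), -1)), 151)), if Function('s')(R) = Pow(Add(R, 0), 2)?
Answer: -608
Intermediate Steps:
Function('s')(R) = Pow(R, 2)
Mul(-4, Add(Function('s')(Pow(Add(2, -3), -1)), 151)) = Mul(-4, Add(Pow(Pow(Add(2, -3), -1), 2), 151)) = Mul(-4, Add(Pow(Pow(-1, -1), 2), 151)) = Mul(-4, Add(Pow(-1, 2), 151)) = Mul(-4, Add(1, 151)) = Mul(-4, 152) = -608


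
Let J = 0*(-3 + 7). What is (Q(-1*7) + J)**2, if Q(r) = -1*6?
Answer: 36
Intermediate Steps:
Q(r) = -6
J = 0 (J = 0*4 = 0)
(Q(-1*7) + J)**2 = (-6 + 0)**2 = (-6)**2 = 36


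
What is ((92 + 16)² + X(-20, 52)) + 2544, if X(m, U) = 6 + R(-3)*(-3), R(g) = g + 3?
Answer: 14214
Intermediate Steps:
R(g) = 3 + g
X(m, U) = 6 (X(m, U) = 6 + (3 - 3)*(-3) = 6 + 0*(-3) = 6 + 0 = 6)
((92 + 16)² + X(-20, 52)) + 2544 = ((92 + 16)² + 6) + 2544 = (108² + 6) + 2544 = (11664 + 6) + 2544 = 11670 + 2544 = 14214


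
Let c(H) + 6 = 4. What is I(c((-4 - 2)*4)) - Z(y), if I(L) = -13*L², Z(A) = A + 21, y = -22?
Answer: -51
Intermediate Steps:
c(H) = -2 (c(H) = -6 + 4 = -2)
Z(A) = 21 + A
I(c((-4 - 2)*4)) - Z(y) = -13*(-2)² - (21 - 22) = -13*4 - 1*(-1) = -52 + 1 = -51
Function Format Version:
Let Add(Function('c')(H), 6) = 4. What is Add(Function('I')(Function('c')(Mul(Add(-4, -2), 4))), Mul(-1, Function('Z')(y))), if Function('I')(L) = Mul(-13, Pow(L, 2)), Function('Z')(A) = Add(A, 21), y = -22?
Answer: -51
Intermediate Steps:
Function('c')(H) = -2 (Function('c')(H) = Add(-6, 4) = -2)
Function('Z')(A) = Add(21, A)
Add(Function('I')(Function('c')(Mul(Add(-4, -2), 4))), Mul(-1, Function('Z')(y))) = Add(Mul(-13, Pow(-2, 2)), Mul(-1, Add(21, -22))) = Add(Mul(-13, 4), Mul(-1, -1)) = Add(-52, 1) = -51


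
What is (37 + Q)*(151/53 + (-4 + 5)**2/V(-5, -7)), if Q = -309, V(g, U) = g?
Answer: -190944/265 ≈ -720.54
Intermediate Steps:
(37 + Q)*(151/53 + (-4 + 5)**2/V(-5, -7)) = (37 - 309)*(151/53 + (-4 + 5)**2/(-5)) = -272*(151*(1/53) + 1**2*(-1/5)) = -272*(151/53 + 1*(-1/5)) = -272*(151/53 - 1/5) = -272*702/265 = -190944/265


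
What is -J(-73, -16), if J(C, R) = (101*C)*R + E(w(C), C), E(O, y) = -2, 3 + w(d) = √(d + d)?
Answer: -117966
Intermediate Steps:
w(d) = -3 + √2*√d (w(d) = -3 + √(d + d) = -3 + √(2*d) = -3 + √2*√d)
J(C, R) = -2 + 101*C*R (J(C, R) = (101*C)*R - 2 = 101*C*R - 2 = -2 + 101*C*R)
-J(-73, -16) = -(-2 + 101*(-73)*(-16)) = -(-2 + 117968) = -1*117966 = -117966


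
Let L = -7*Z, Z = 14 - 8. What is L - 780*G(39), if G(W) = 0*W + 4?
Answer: -3162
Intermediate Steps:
Z = 6
L = -42 (L = -7*6 = -42)
G(W) = 4 (G(W) = 0 + 4 = 4)
L - 780*G(39) = -42 - 780*4 = -42 - 3120 = -3162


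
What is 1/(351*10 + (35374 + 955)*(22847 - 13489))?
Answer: 1/339970292 ≈ 2.9414e-9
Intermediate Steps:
1/(351*10 + (35374 + 955)*(22847 - 13489)) = 1/(3510 + 36329*9358) = 1/(3510 + 339966782) = 1/339970292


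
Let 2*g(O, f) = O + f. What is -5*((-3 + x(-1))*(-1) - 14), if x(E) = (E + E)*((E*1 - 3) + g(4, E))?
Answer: 80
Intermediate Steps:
g(O, f) = O/2 + f/2 (g(O, f) = (O + f)/2 = O/2 + f/2)
x(E) = 2*E*(-1 + 3*E/2) (x(E) = (E + E)*((E*1 - 3) + ((½)*4 + E/2)) = (2*E)*((E - 3) + (2 + E/2)) = (2*E)*((-3 + E) + (2 + E/2)) = (2*E)*(-1 + 3*E/2) = 2*E*(-1 + 3*E/2))
-5*((-3 + x(-1))*(-1) - 14) = -5*((-3 - (-2 + 3*(-1)))*(-1) - 14) = -5*((-3 - (-2 - 3))*(-1) - 14) = -5*((-3 - 1*(-5))*(-1) - 14) = -5*((-3 + 5)*(-1) - 14) = -5*(2*(-1) - 14) = -5*(-2 - 14) = -5*(-16) = 80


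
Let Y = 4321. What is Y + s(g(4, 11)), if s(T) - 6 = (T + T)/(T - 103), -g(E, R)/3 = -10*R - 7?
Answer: 536899/124 ≈ 4329.8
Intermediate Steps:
g(E, R) = 21 + 30*R (g(E, R) = -3*(-10*R - 7) = -3*(-7 - 10*R) = 21 + 30*R)
s(T) = 6 + 2*T/(-103 + T) (s(T) = 6 + (T + T)/(T - 103) = 6 + (2*T)/(-103 + T) = 6 + 2*T/(-103 + T))
Y + s(g(4, 11)) = 4321 + 2*(-309 + 4*(21 + 30*11))/(-103 + (21 + 30*11)) = 4321 + 2*(-309 + 4*(21 + 330))/(-103 + (21 + 330)) = 4321 + 2*(-309 + 4*351)/(-103 + 351) = 4321 + 2*(-309 + 1404)/248 = 4321 + 2*(1/248)*1095 = 4321 + 1095/124 = 536899/124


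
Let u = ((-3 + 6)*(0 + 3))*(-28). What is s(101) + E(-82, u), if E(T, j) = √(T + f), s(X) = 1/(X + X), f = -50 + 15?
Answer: 1/202 + 3*I*√13 ≈ 0.0049505 + 10.817*I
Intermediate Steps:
f = -35
s(X) = 1/(2*X)
u = -252 (u = (3*3)*(-28) = 9*(-28) = -252)
E(T, j) = √(-35 + T) (E(T, j) = √(T - 35) = √(-35 + T))
s(101) + E(-82, u) = (½)/101 + √(-35 - 82) = (½)*(1/101) + √(-117) = 1/202 + 3*I*√13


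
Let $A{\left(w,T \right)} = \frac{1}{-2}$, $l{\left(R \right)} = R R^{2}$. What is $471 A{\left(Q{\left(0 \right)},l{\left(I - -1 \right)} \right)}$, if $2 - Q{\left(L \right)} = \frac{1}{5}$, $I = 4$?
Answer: $- \frac{471}{2} \approx -235.5$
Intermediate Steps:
$l{\left(R \right)} = R^{3}$
$Q{\left(L \right)} = \frac{9}{5}$ ($Q{\left(L \right)} = 2 - \frac{1}{5} = \frac{9}{5}$)
$A{\left(w,T \right)} = - \frac{1}{2}$
$471 A{\left(Q{\left(0 \right)},l{\left(I - -1 \right)} \right)} = 471 \left(- \frac{1}{2}\right) = - \frac{471}{2}$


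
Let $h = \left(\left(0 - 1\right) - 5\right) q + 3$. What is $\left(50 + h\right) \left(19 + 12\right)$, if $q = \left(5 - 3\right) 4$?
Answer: $155$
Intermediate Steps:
$q = 8$ ($q = 2 \cdot 4 = 8$)
$h = -45$ ($h = \left(\left(0 - 1\right) - 5\right) 8 + 3 = \left(-1 - 5\right) 8 + 3 = \left(-6\right) 8 + 3 = -48 + 3 = -45$)
$\left(50 + h\right) \left(19 + 12\right) = \left(50 - 45\right) \left(19 + 12\right) = 5 \cdot 31 = 155$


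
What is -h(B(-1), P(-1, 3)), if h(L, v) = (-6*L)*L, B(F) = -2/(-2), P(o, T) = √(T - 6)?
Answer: 6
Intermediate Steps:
P(o, T) = √(-6 + T)
B(F) = 1 (B(F) = -2*(-½) = 1)
h(L, v) = -6*L²
-h(B(-1), P(-1, 3)) = -(-6)*1² = -(-6) = -1*(-6) = 6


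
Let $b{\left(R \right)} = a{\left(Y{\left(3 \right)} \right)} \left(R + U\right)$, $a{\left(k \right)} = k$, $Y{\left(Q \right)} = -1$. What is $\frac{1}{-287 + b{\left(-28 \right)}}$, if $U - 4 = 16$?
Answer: $- \frac{1}{279} \approx -0.0035842$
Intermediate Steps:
$U = 20$ ($U = 4 + 16 = 20$)
$b{\left(R \right)} = -20 - R$ ($b{\left(R \right)} = - (R + 20) = - (20 + R) = -20 - R$)
$\frac{1}{-287 + b{\left(-28 \right)}} = \frac{1}{-287 - -8} = \frac{1}{-287 + \left(-20 + 28\right)} = \frac{1}{-287 + 8} = \frac{1}{-279} = - \frac{1}{279}$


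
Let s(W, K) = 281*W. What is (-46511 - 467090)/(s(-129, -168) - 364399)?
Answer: 513601/400648 ≈ 1.2819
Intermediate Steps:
(-46511 - 467090)/(s(-129, -168) - 364399) = (-46511 - 467090)/(281*(-129) - 364399) = -513601/(-36249 - 364399) = -513601/(-400648) = -513601*(-1/400648) = 513601/400648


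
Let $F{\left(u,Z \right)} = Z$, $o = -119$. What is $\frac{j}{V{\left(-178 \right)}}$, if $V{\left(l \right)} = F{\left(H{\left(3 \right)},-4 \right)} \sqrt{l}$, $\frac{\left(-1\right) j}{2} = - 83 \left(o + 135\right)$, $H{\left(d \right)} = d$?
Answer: $\frac{332 i \sqrt{178}}{89} \approx 49.769 i$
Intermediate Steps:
$j = 2656$ ($j = - 2 \left(- 83 \left(-119 + 135\right)\right) = - 2 \left(\left(-83\right) 16\right) = \left(-2\right) \left(-1328\right) = 2656$)
$V{\left(l \right)} = - 4 \sqrt{l}$
$\frac{j}{V{\left(-178 \right)}} = \frac{2656}{\left(-4\right) \sqrt{-178}} = \frac{2656}{\left(-4\right) i \sqrt{178}} = 2656 \frac{i \sqrt{178}}{712} = \frac{332 i \sqrt{178}}{89}$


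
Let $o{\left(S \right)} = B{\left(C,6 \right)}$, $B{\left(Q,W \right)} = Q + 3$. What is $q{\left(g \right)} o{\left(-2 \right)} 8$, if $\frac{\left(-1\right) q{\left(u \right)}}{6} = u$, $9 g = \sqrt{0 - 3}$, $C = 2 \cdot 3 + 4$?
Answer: $- \frac{208 i \sqrt{3}}{3} \approx - 120.09 i$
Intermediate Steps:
$C = 10$ ($C = 6 + 4 = 10$)
$B{\left(Q,W \right)} = 3 + Q$
$o{\left(S \right)} = 13$ ($o{\left(S \right)} = 3 + 10 = 13$)
$g = \frac{i \sqrt{3}}{9}$ ($g = \frac{\sqrt{0 - 3}}{9} = \frac{\sqrt{-3}}{9} = \frac{i \sqrt{3}}{9} \approx 0.19245 i$)
$q{\left(u \right)} = - 6 u$
$q{\left(g \right)} o{\left(-2 \right)} 8 = - 6 \frac{i \sqrt{3}}{9} \cdot 13 \cdot 8 = - \frac{2 i \sqrt{3}}{3} \cdot 13 \cdot 8 = - \frac{26 i \sqrt{3}}{3} \cdot 8 = - \frac{208 i \sqrt{3}}{3}$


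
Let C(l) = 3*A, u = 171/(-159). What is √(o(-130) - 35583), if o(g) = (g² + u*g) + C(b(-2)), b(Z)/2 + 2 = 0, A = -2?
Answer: I*√52104671/53 ≈ 136.2*I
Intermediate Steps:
b(Z) = -4 (b(Z) = -4 + 2*0 = -4 + 0 = -4)
u = -57/53 (u = 171*(-1/159) = -57/53 ≈ -1.0755)
C(l) = -6 (C(l) = 3*(-2) = -6)
o(g) = -6 + g² - 57*g/53 (o(g) = (g² - 57*g/53) - 6 = -6 + g² - 57*g/53)
√(o(-130) - 35583) = √((-6 + (-130)² - 57/53*(-130)) - 35583) = √((-6 + 16900 + 7410/53) - 35583) = √(902792/53 - 35583) = √(-983107/53) = I*√52104671/53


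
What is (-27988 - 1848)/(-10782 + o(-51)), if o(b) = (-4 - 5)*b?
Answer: 29836/10323 ≈ 2.8902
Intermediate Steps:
o(b) = -9*b
(-27988 - 1848)/(-10782 + o(-51)) = (-27988 - 1848)/(-10782 - 9*(-51)) = -29836/(-10782 + 459) = -29836/(-10323) = -29836*(-1/10323) = 29836/10323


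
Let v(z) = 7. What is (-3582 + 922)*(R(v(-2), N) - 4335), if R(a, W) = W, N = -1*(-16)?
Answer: 11488540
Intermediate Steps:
N = 16
(-3582 + 922)*(R(v(-2), N) - 4335) = (-3582 + 922)*(16 - 4335) = -2660*(-4319) = 11488540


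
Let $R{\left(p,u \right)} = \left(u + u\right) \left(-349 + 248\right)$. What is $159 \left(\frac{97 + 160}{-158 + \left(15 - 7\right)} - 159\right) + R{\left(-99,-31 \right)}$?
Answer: $- \frac{964571}{50} \approx -19291.0$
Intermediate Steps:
$R{\left(p,u \right)} = - 202 u$ ($R{\left(p,u \right)} = 2 u \left(-101\right) = - 202 u$)
$159 \left(\frac{97 + 160}{-158 + \left(15 - 7\right)} - 159\right) + R{\left(-99,-31 \right)} = 159 \left(\frac{97 + 160}{-158 + \left(15 - 7\right)} - 159\right) - -6262 = 159 \left(\frac{257}{-158 + \left(15 - 7\right)} - 159\right) + 6262 = 159 \left(\frac{257}{-158 + 8} - 159\right) + 6262 = 159 \left(\frac{257}{-150} - 159\right) + 6262 = 159 \left(257 \left(- \frac{1}{150}\right) - 159\right) + 6262 = 159 \left(- \frac{257}{150} - 159\right) + 6262 = 159 \left(- \frac{24107}{150}\right) + 6262 = - \frac{1277671}{50} + 6262 = - \frac{964571}{50}$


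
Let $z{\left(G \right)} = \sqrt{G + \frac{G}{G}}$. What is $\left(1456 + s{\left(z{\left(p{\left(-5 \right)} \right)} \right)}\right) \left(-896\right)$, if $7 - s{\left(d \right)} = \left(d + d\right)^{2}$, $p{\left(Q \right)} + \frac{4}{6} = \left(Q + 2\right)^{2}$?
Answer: $- \frac{3832192}{3} \approx -1.2774 \cdot 10^{6}$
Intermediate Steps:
$p{\left(Q \right)} = - \frac{2}{3} + \left(2 + Q\right)^{2}$ ($p{\left(Q \right)} = - \frac{2}{3} + \left(Q + 2\right)^{2} = - \frac{2}{3} + \left(2 + Q\right)^{2}$)
$z{\left(G \right)} = \sqrt{1 + G}$ ($z{\left(G \right)} = \sqrt{G + 1} = \sqrt{1 + G}$)
$s{\left(d \right)} = 7 - 4 d^{2}$ ($s{\left(d \right)} = 7 - \left(d + d\right)^{2} = 7 - \left(2 d\right)^{2} = 7 - 4 d^{2}$)
$\left(1456 + s{\left(z{\left(p{\left(-5 \right)} \right)} \right)}\right) \left(-896\right) = \left(1456 + \left(7 - 4 \left(\sqrt{1 - \left(\frac{2}{3} - \left(2 - 5\right)^{2}\right)}\right)^{2}\right)\right) \left(-896\right) = \left(1456 + \left(7 - 4 \left(\sqrt{1 - \left(\frac{2}{3} - \left(-3\right)^{2}\right)}\right)^{2}\right)\right) \left(-896\right) = \left(1456 + \left(7 - 4 \left(\sqrt{1 + \left(- \frac{2}{3} + 9\right)}\right)^{2}\right)\right) \left(-896\right) = \left(1456 + \left(7 - 4 \left(\sqrt{1 + \frac{25}{3}}\right)^{2}\right)\right) \left(-896\right) = \left(1456 + \left(7 - 4 \left(\sqrt{\frac{28}{3}}\right)^{2}\right)\right) \left(-896\right) = \left(1456 + \left(7 - 4 \left(\frac{2 \sqrt{21}}{3}\right)^{2}\right)\right) \left(-896\right) = \left(1456 + \left(7 - \frac{112}{3}\right)\right) \left(-896\right) = \left(1456 - \frac{91}{3}\right) \left(-896\right) = \frac{4277}{3} \left(-896\right) = - \frac{3832192}{3}$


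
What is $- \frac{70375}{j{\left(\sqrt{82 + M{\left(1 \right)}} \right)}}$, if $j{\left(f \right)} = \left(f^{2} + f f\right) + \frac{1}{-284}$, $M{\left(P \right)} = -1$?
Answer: $- \frac{19986500}{46007} \approx -434.42$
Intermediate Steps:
$j{\left(f \right)} = - \frac{1}{284} + 2 f^{2}$ ($j{\left(f \right)} = \left(f^{2} + f^{2}\right) - \frac{1}{284} = 2 f^{2} - \frac{1}{284} = - \frac{1}{284} + 2 f^{2}$)
$- \frac{70375}{j{\left(\sqrt{82 + M{\left(1 \right)}} \right)}} = - \frac{70375}{- \frac{1}{284} + 2 \left(\sqrt{82 - 1}\right)^{2}} = - \frac{70375}{- \frac{1}{284} + 2 \left(\sqrt{81}\right)^{2}} = - \frac{70375}{- \frac{1}{284} + 2 \cdot 9^{2}} = - \frac{70375}{- \frac{1}{284} + 2 \cdot 81} = - \frac{70375}{- \frac{1}{284} + 162} = - \frac{70375}{\frac{46007}{284}} = \left(-70375\right) \frac{284}{46007} = - \frac{19986500}{46007}$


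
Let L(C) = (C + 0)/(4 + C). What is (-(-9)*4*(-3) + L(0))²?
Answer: 11664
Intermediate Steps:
L(C) = C/(4 + C)
(-(-9)*4*(-3) + L(0))² = (-(-9)*4*(-3) + 0/(4 + 0))² = (-3*(-12)*(-3) + 0/4)² = (36*(-3) + 0*(¼))² = (-108 + 0)² = (-108)² = 11664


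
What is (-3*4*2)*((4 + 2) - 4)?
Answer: -48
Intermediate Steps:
(-3*4*2)*((4 + 2) - 4) = (-12*2)*(6 - 4) = -24*2 = -48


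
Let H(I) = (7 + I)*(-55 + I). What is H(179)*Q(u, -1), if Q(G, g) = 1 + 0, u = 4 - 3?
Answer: 23064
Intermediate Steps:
H(I) = (-55 + I)*(7 + I)
u = 1
Q(G, g) = 1
H(179)*Q(u, -1) = (-385 + 179**2 - 48*179)*1 = (-385 + 32041 - 8592)*1 = 23064*1 = 23064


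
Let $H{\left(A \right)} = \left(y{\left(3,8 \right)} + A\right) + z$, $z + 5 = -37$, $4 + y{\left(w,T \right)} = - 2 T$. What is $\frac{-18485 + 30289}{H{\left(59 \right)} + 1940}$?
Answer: $\frac{908}{149} \approx 6.094$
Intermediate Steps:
$y{\left(w,T \right)} = -4 - 2 T$
$z = -42$ ($z = -5 - 37 = -42$)
$H{\left(A \right)} = -62 + A$ ($H{\left(A \right)} = \left(\left(-4 - 16\right) + A\right) - 42 = \left(-20 + A\right) - 42 = -62 + A$)
$\frac{-18485 + 30289}{H{\left(59 \right)} + 1940} = \frac{-18485 + 30289}{\left(-62 + 59\right) + 1940} = \frac{11804}{-3 + 1940} = \frac{11804}{1937} = 11804 \cdot \frac{1}{1937} = \frac{908}{149}$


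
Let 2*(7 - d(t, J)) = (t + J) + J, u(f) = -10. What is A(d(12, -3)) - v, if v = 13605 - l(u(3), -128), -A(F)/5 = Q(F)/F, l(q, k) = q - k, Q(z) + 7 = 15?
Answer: -13497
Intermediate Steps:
d(t, J) = 7 - J - t/2 (d(t, J) = 7 - ((t + J) + J)/2 = 7 - ((J + t) + J)/2 = 7 - (t + 2*J)/2 = 7 + (-J - t/2) = 7 - J - t/2)
Q(z) = 8 (Q(z) = -7 + 15 = 8)
A(F) = -40/F
v = 13487 (v = 13605 - (-10 - 1*(-128)) = 13605 - (-10 + 128) = 13605 - 1*118 = 13605 - 118 = 13487)
A(d(12, -3)) - v = -40/(7 - 1*(-3) - 1/2*12) - 1*13487 = -40/(7 + 3 - 6) - 13487 = -40/4 - 13487 = -40*1/4 - 13487 = -10 - 13487 = -13497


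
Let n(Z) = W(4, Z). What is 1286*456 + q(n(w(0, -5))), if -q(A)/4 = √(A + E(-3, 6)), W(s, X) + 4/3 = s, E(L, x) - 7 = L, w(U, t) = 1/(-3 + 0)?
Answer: 586416 - 8*√15/3 ≈ 5.8641e+5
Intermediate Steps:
w(U, t) = -⅓ (w(U, t) = 1/(-3) = -⅓)
E(L, x) = 7 + L
W(s, X) = -4/3 + s
n(Z) = 8/3 (n(Z) = -4/3 + 4 = 8/3)
q(A) = -4*√(4 + A) (q(A) = -4*√(A + (7 - 3)) = -4*√(A + 4) = -4*√(4 + A))
1286*456 + q(n(w(0, -5))) = 1286*456 - 4*√(4 + 8/3) = 586416 - 8*√15/3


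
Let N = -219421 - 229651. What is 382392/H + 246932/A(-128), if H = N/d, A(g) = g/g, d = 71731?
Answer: 10432610819/56134 ≈ 1.8585e+5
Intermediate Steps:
N = -449072
A(g) = 1
H = -449072/71731 ≈ -6.2605
382392/H + 246932/A(-128) = 382392/(-449072/71731) + 246932/1 = 382392*(-71731/449072) + 246932*1 = -3428670069/56134 + 246932 = 10432610819/56134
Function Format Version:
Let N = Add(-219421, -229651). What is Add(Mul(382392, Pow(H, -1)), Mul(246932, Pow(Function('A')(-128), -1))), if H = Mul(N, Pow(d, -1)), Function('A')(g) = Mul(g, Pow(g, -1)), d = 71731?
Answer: Rational(10432610819, 56134) ≈ 1.8585e+5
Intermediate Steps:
N = -449072
Function('A')(g) = 1
H = Rational(-449072, 71731) (H = Mul(-449072, Pow(71731, -1)) = Mul(-449072, Rational(1, 71731)) = Rational(-449072, 71731) ≈ -6.2605)
Add(Mul(382392, Pow(H, -1)), Mul(246932, Pow(Function('A')(-128), -1))) = Add(Mul(382392, Pow(Rational(-449072, 71731), -1)), Mul(246932, Pow(1, -1))) = Add(Mul(382392, Rational(-71731, 449072)), Mul(246932, 1)) = Add(Rational(-3428670069, 56134), 246932) = Rational(10432610819, 56134)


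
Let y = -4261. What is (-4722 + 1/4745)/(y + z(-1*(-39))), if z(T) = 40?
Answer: 22405889/20028645 ≈ 1.1187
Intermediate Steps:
(-4722 + 1/4745)/(y + z(-1*(-39))) = (-4722 + 1/4745)/(-4261 + 40) = (-4722 + 1/4745)/(-4221) = -22405889/4745*(-1/4221) = 22405889/20028645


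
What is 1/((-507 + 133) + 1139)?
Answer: 1/765 ≈ 0.0013072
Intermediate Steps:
1/((-507 + 133) + 1139) = 1/(-374 + 1139) = 1/765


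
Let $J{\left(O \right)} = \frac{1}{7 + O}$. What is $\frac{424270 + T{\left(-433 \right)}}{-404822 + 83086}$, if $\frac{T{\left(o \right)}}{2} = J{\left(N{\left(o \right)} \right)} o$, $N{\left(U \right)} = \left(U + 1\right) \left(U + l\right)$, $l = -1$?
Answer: $- \frac{9943562848}{7540486415} \approx -1.3187$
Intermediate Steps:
$N{\left(U \right)} = \left(1 + U\right) \left(-1 + U\right)$ ($N{\left(U \right)} = \left(U + 1\right) \left(U - 1\right) = \left(1 + U\right) \left(-1 + U\right)$)
$T{\left(o \right)} = \frac{2 o}{6 + o^{2}}$ ($T{\left(o \right)} = 2 \frac{o}{7 + \left(-1 + o^{2}\right)} = 2 \frac{o}{6 + o^{2}} = \frac{2 o}{6 + o^{2}}$)
$\frac{424270 + T{\left(-433 \right)}}{-404822 + 83086} = \frac{424270 + 2 \left(-433\right) \frac{1}{6 + \left(-433\right)^{2}}}{-404822 + 83086} = \frac{424270 + 2 \left(-433\right) \frac{1}{6 + 187489}}{-321736} = \left(424270 + 2 \left(-433\right) \frac{1}{187495}\right) \left(- \frac{1}{321736}\right) = \left(424270 - \frac{866}{187495}\right) \left(- \frac{1}{321736}\right) = \frac{79548502784}{187495} \left(- \frac{1}{321736}\right) = - \frac{9943562848}{7540486415}$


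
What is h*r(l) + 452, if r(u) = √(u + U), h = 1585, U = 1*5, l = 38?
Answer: 452 + 1585*√43 ≈ 10846.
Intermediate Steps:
U = 5
r(u) = √(5 + u) (r(u) = √(u + 5) = √(5 + u))
h*r(l) + 452 = 1585*√(5 + 38) + 452 = 1585*√43 + 452 = 452 + 1585*√43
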